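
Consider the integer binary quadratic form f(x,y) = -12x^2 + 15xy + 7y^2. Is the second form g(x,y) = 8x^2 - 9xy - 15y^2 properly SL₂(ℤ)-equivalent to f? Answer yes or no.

D₁ = 561, D₂ = 561
river cycle of f (length 16): (7, 13, -14), (-14, 15, 6), (6, 21, -5), (-5, 19, 10), (10, 21, -3), (-3, 21, 10), (10, 19, -5), (-5, 21, 6), (6, 15, -14), (-14, 13, 7), … (6 more)
river cycle of g (length 10): (-15, 9, 8), (8, 23, -1), (-1, 23, 8), (8, 9, -15), (-15, 21, 2), (2, 23, -4), (-4, 17, 17), (17, 17, -4), (-4, 23, 2), (2, 21, -15)
cycles differ ⇒ inequivalent

no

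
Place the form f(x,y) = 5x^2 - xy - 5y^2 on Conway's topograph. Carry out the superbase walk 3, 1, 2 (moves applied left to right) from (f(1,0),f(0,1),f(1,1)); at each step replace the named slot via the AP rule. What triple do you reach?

start (5,-5,-1) = (f(1,0),f(0,1),f(1,1))
replace slot 3: 2·(5+(-5)) − (-1) = 1 → (5,-5,1)
replace slot 1: 2·((-5)+1) − 5 = -13 → (-13,-5,1)
replace slot 2: 2·((-13)+1) − (-5) = -19 → (-13,-19,1)

-13,-19,1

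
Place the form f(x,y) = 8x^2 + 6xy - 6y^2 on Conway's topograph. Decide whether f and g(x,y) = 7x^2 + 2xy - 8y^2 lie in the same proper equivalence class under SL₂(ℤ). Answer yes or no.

D₁ = 228, D₂ = 228
river cycle of f (length 6): (-6, 6, 8), (8, 10, -4), (-4, 14, 2), (2, 14, -4), (-4, 10, 8), (8, 6, -6)
river cycle of g (length 6): (-8, 14, 1), (1, 14, -8), (-8, 2, 7), (7, 12, -3), (-3, 12, 7), (7, 2, -8)
cycles differ ⇒ inequivalent

no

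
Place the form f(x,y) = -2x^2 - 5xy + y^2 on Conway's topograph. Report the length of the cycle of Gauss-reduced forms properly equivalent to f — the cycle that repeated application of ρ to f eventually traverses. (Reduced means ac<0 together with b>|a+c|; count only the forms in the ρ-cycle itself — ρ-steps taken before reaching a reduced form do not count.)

D = 33, ⌊√D⌋ = 5
descent: ρ → (1,5,-2)  [lands on river]
river: ρ → (-2,3,3)
river: ρ → (3,3,-2)
river: ρ → (-2,5,1)
ρ-cycle length = 4 (tail of 1 descent step not counted)

4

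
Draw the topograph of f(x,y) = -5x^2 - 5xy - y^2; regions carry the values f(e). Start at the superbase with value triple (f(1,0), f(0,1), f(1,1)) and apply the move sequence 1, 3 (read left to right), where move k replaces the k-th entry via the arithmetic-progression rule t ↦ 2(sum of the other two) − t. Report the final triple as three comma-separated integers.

start (-5,-1,-11) = (f(1,0),f(0,1),f(1,1))
replace slot 1: 2·((-1)+(-11)) − (-5) = -19 → (-19,-1,-11)
replace slot 3: 2·((-19)+(-1)) − (-11) = -29 → (-19,-1,-29)

-19,-1,-29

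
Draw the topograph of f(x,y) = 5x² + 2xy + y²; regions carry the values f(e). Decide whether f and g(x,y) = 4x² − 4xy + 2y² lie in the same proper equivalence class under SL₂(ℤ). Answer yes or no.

D₁ = -16, D₂ = -16
f: flip: (5,2,1)→(1,-2,5)
f: translate: b→0 (≡-2 mod 2), so (1,-2,5)→(1,0,4)
f: reduced (well bottom): (1,0,4) with a≤c, −a<b≤a
g: translate: b→4 (≡-4 mod 8), so (4,-4,2)→(4,4,2)
g: flip: (4,4,2)→(2,-4,4)
g: translate: b→0 (≡-4 mod 4), so (2,-4,4)→(2,0,2)
g: reduced (well bottom): (2,0,2) with a≤c, −a<b≤a
reduced forms (1, 0, 4) vs (2, 0, 2) ⇒ inequivalent

no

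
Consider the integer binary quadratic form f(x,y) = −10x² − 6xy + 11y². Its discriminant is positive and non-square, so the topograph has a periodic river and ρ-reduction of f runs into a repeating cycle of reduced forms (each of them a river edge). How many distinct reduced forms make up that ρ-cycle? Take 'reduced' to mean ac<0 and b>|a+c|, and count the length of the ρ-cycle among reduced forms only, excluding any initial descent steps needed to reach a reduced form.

D = 476, ⌊√D⌋ = 21
descent: ρ → (11,6,-10)  [lands on river]
river: ρ → (-10,14,7)
river: ρ → (7,14,-10)
river: ρ → (-10,6,11)
river: ρ → (11,16,-5)
river: ρ → (-5,14,14)
river: ρ → (14,14,-5)
river: ρ → (-5,16,11)
ρ-cycle length = 8 (tail of 1 descent step not counted)

8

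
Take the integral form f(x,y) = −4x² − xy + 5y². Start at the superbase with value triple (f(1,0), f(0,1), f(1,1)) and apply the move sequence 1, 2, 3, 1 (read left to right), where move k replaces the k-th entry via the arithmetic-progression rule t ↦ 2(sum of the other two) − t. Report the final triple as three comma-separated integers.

start (-4,5,0) = (f(1,0),f(0,1),f(1,1))
replace slot 1: 2·(5+0) − (-4) = 14 → (14,5,0)
replace slot 2: 2·(14+0) − 5 = 23 → (14,23,0)
replace slot 3: 2·(14+23) − 0 = 74 → (14,23,74)
replace slot 1: 2·(23+74) − 14 = 180 → (180,23,74)

180,23,74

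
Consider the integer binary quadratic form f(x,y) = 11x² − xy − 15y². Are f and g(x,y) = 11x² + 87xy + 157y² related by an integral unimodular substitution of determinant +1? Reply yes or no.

D₁ = 661, D₂ = 661
river cycle of f (length 22): (11, 21, -5), (-5, 19, 15), (15, 11, -9), (-9, 25, 1), (1, 25, -9), (-9, 11, 15), (15, 19, -5), (-5, 21, 11), (11, 23, -3), (-3, 25, 3), … (12 more)
river cycle of g (length 22): (11, 21, -5), (-5, 19, 15), (15, 11, -9), (-9, 25, 1), (1, 25, -9), (-9, 11, 15), (15, 19, -5), (-5, 21, 11), (11, 23, -3), (-3, 25, 3), … (12 more)
cycles coincide ⇒ equivalent

yes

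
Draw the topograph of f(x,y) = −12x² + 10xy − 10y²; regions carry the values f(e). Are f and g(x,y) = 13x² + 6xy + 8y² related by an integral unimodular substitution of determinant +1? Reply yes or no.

D₁ = -380, D₂ = -380
f is negative-definite; reduce −f:
−f: flip: (12,-10,10)→(10,10,12)
−f: reduced (well bottom): (10,10,12) with a≤c, −a<b≤a
flip sign back: reduced form of f is (-10,-10,-12)
g: flip: (13,6,8)→(8,-6,13)
g: reduced (well bottom): (8,-6,13) with a≤c, −a<b≤a
reduced forms (-10, -10, -12) vs (8, -6, 13) ⇒ inequivalent

no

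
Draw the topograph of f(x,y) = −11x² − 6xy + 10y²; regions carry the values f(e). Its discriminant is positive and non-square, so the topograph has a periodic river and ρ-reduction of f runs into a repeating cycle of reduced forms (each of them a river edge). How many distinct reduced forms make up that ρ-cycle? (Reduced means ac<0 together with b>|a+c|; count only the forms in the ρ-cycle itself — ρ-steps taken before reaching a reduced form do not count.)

D = 476, ⌊√D⌋ = 21
descent: ρ → (10,6,-11)  [lands on river]
river: ρ → (-11,16,5)
river: ρ → (5,14,-14)
river: ρ → (-14,14,5)
river: ρ → (5,16,-11)
river: ρ → (-11,6,10)
river: ρ → (10,14,-7)
river: ρ → (-7,14,10)
ρ-cycle length = 8 (tail of 1 descent step not counted)

8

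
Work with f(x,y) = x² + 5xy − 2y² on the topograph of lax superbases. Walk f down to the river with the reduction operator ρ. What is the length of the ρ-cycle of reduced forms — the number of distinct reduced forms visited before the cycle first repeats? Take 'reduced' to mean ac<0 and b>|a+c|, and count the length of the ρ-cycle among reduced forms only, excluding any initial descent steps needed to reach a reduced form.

D = 33, ⌊√D⌋ = 5
river: ρ → (-2,3,3)
river: ρ → (3,3,-2)
river: ρ → (-2,5,1)
river: ρ → (1,5,-2)
ρ-cycle length = 4 (tail of 0 descent steps not counted)

4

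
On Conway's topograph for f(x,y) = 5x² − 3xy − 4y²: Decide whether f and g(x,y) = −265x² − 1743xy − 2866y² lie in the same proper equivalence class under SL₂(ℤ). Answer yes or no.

D₁ = 89, D₂ = 89
river cycle of f (length 14): (-4, 3, 5), (5, 7, -2), (-2, 9, 1), (1, 9, -2), (-2, 7, 5), (5, 3, -4), (-4, 5, 4), (4, 3, -5), (-5, 7, 2), (2, 9, -1), … (4 more)
river cycle of g (length 14): (-4, 3, 5), (5, 7, -2), (-2, 9, 1), (1, 9, -2), (-2, 7, 5), (5, 3, -4), (-4, 5, 4), (4, 3, -5), (-5, 7, 2), (2, 9, -1), … (4 more)
cycles coincide ⇒ equivalent

yes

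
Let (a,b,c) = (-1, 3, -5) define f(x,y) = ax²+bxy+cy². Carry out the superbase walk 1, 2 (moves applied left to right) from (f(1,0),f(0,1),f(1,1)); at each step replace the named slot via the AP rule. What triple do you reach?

start (-1,-5,-3) = (f(1,0),f(0,1),f(1,1))
replace slot 1: 2·((-5)+(-3)) − (-1) = -15 → (-15,-5,-3)
replace slot 2: 2·((-15)+(-3)) − (-5) = -31 → (-15,-31,-3)

-15,-31,-3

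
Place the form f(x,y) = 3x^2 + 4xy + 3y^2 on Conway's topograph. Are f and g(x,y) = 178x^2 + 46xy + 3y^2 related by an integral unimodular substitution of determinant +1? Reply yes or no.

D₁ = -20, D₂ = -20
f: translate: b→-2 (≡4 mod 6), so (3,4,3)→(3,-2,2)
f: flip: (3,-2,2)→(2,2,3)
f: reduced (well bottom): (2,2,3) with a≤c, −a<b≤a
g: flip: (178,46,3)→(3,-46,178)
g: translate: b→2 (≡-46 mod 6), so (3,-46,178)→(3,2,2)
g: flip: (3,2,2)→(2,-2,3)
g: translate: b→2 (≡-2 mod 4), so (2,-2,3)→(2,2,3)
g: reduced (well bottom): (2,2,3) with a≤c, −a<b≤a
reduced forms (2, 2, 3) vs (2, 2, 3) ⇒ equivalent

yes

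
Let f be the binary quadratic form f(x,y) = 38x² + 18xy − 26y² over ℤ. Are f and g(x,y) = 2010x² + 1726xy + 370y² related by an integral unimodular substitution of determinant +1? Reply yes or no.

D₁ = 4276, D₂ = 4276
river cycle of f (length 38): (-26, 34, 30), (30, 26, -30), (-30, 34, 26), (26, 18, -38), (-38, 58, 6), (6, 62, -18), (-18, 46, 30), (30, 14, -34), (-34, 54, 10), (10, 46, -54), … (28 more)
river cycle of g (length 38): (38, 18, -26), (-26, 34, 30), (30, 26, -30), (-30, 34, 26), (26, 18, -38), (-38, 58, 6), (6, 62, -18), (-18, 46, 30), (30, 14, -34), (-34, 54, 10), … (28 more)
cycles coincide ⇒ equivalent

yes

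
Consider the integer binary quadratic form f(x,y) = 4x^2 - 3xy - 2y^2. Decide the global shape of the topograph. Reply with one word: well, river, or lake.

D = b²−4ac = (-3)² − 4·4·(-2) = 41
D > 0 non-square ⇒ indefinite ⇒ periodic river

river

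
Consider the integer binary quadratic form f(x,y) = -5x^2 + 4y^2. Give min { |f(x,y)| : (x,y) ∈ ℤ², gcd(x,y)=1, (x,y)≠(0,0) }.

descent: ρ → (4,8,-1)  [lands on river]
river: ρ → (-1,8,4)
closes: descent 1, river 2
min |a| on river = 1

1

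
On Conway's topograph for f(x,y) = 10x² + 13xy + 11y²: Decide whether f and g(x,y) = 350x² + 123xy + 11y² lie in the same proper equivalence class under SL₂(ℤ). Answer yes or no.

D₁ = -271, D₂ = -271
f: translate: b→-7 (≡13 mod 20), so (10,13,11)→(10,-7,8)
f: flip: (10,-7,8)→(8,7,10)
f: reduced (well bottom): (8,7,10) with a≤c, −a<b≤a
g: flip: (350,123,11)→(11,-123,350)
g: translate: b→9 (≡-123 mod 22), so (11,-123,350)→(11,9,8)
g: flip: (11,9,8)→(8,-9,11)
g: translate: b→7 (≡-9 mod 16), so (8,-9,11)→(8,7,10)
g: reduced (well bottom): (8,7,10) with a≤c, −a<b≤a
reduced forms (8, 7, 10) vs (8, 7, 10) ⇒ equivalent

yes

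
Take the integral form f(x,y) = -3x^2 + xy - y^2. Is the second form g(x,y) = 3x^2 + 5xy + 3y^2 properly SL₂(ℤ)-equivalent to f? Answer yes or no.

D₁ = -11, D₂ = -11
f is negative-definite; reduce −f:
−f: flip: (3,-1,1)→(1,1,3)
−f: reduced (well bottom): (1,1,3) with a≤c, −a<b≤a
flip sign back: reduced form of f is (-1,-1,-3)
g: translate: b→-1 (≡5 mod 6), so (3,5,3)→(3,-1,1)
g: flip: (3,-1,1)→(1,1,3)
g: reduced (well bottom): (1,1,3) with a≤c, −a<b≤a
reduced forms (-1, -1, -3) vs (1, 1, 3) ⇒ inequivalent

no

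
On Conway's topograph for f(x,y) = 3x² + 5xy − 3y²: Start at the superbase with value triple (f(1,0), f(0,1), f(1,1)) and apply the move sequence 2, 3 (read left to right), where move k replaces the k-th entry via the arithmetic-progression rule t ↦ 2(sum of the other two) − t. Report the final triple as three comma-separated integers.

start (3,-3,5) = (f(1,0),f(0,1),f(1,1))
replace slot 2: 2·(3+5) − (-3) = 19 → (3,19,5)
replace slot 3: 2·(3+19) − 5 = 39 → (3,19,39)

3,19,39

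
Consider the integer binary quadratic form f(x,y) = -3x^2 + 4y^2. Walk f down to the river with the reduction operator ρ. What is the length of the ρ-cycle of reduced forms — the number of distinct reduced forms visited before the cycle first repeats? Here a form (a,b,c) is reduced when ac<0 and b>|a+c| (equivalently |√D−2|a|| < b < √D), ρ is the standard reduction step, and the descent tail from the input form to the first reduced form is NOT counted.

D = 48, ⌊√D⌋ = 6
descent: ρ → (4,0,-3)
descent: ρ → (-3,6,1)  [lands on river]
river: ρ → (1,6,-3)
ρ-cycle length = 2 (tail of 2 descent steps not counted)

2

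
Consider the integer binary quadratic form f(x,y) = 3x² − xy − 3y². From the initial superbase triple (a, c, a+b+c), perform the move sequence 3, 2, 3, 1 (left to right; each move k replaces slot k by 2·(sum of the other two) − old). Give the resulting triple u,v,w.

start (3,-3,-1) = (f(1,0),f(0,1),f(1,1))
replace slot 3: 2·(3+(-3)) − (-1) = 1 → (3,-3,1)
replace slot 2: 2·(3+1) − (-3) = 11 → (3,11,1)
replace slot 3: 2·(3+11) − 1 = 27 → (3,11,27)
replace slot 1: 2·(11+27) − 3 = 73 → (73,11,27)

73,11,27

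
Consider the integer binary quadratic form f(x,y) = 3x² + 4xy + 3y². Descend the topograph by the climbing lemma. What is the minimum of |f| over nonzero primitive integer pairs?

translate: b→-2 (≡4 mod 6), so (3,4,3)→(3,-2,2)
flip: (3,-2,2)→(2,2,3)
reduced (well bottom): (2,2,3) with a≤c, −a<b≤a
well minimum = a = 2

2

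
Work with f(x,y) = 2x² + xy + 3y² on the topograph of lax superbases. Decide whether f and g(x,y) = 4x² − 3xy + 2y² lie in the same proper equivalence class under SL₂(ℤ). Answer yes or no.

D₁ = -23, D₂ = -23
f: reduced (well bottom): (2,1,3) with a≤c, −a<b≤a
g: flip: (4,-3,2)→(2,3,4)
g: translate: b→-1 (≡3 mod 4), so (2,3,4)→(2,-1,3)
g: reduced (well bottom): (2,-1,3) with a≤c, −a<b≤a
reduced forms (2, 1, 3) vs (2, -1, 3) ⇒ inequivalent

no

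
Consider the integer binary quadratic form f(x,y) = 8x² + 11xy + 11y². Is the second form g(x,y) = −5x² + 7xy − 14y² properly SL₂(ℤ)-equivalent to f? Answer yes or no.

D₁ = -231, D₂ = -231
f: translate: b→-5 (≡11 mod 16), so (8,11,11)→(8,-5,8)
f: flip: (8,-5,8)→(8,5,8)
f: reduced (well bottom): (8,5,8) with a≤c, −a<b≤a
g is negative-definite; reduce −g:
−g: translate: b→3 (≡-7 mod 10), so (5,-7,14)→(5,3,12)
−g: reduced (well bottom): (5,3,12) with a≤c, −a<b≤a
flip sign back: reduced form of g is (-5,-3,-12)
reduced forms (8, 5, 8) vs (-5, -3, -12) ⇒ inequivalent

no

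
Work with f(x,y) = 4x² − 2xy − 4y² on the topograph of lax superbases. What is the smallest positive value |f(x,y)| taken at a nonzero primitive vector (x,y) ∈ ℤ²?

descent: ρ → (-4,2,4)  [lands on river]
river: ρ → (4,6,-2)
river: ρ → (-2,6,4)
river: ρ → (4,2,-4)
river: ρ → (-4,6,2)
river: ρ → (2,6,-4)
closes: descent 1, river 6
min |a| on river = 2

2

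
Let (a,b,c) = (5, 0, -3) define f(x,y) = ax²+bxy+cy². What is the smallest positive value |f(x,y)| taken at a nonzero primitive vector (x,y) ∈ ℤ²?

descent: ρ → (-3,6,2)  [lands on river]
river: ρ → (2,6,-3)
closes: descent 1, river 2
min |a| on river = 2

2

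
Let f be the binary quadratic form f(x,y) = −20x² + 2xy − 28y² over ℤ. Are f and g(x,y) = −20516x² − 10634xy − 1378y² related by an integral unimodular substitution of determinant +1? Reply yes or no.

D₁ = -2236, D₂ = -2236
f is negative-definite; reduce −f:
−f: reduced (well bottom): (20,-2,28) with a≤c, −a<b≤a
flip sign back: reduced form of f is (-20,2,-28)
g is negative-definite; reduce −g:
−g: flip: (20516,10634,1378)→(1378,-10634,20516)
−g: translate: b→390 (≡-10634 mod 2756), so (1378,-10634,20516)→(1378,390,28)
−g: flip: (1378,390,28)→(28,-390,1378)
−g: translate: b→2 (≡-390 mod 56), so (28,-390,1378)→(28,2,20)
−g: flip: (28,2,20)→(20,-2,28)
−g: reduced (well bottom): (20,-2,28) with a≤c, −a<b≤a
flip sign back: reduced form of g is (-20,2,-28)
reduced forms (-20, 2, -28) vs (-20, 2, -28) ⇒ equivalent

yes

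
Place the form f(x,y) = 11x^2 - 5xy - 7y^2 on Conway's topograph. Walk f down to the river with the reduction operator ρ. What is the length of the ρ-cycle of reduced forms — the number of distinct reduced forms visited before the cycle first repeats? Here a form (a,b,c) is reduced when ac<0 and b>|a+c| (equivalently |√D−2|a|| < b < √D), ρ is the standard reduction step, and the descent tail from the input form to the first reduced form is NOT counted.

D = 333, ⌊√D⌋ = 18
descent: ρ → (-7,5,11)  [lands on river]
river: ρ → (11,17,-1)
river: ρ → (-1,17,11)
river: ρ → (11,5,-7)
river: ρ → (-7,9,9)
river: ρ → (9,9,-7)
ρ-cycle length = 6 (tail of 1 descent step not counted)

6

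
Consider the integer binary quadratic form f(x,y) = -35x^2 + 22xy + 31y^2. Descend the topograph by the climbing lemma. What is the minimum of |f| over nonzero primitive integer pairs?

river: ρ → (31,40,-26)
river: ρ → (-26,64,7)
river: ρ → (7,62,-35)
river: ρ → (-35,8,34)
river: ρ → (34,60,-9)
river: ρ → (-9,66,13)
river: ρ → (13,64,-14)
river: ρ → (-14,48,45)
river: ρ → (45,42,-17)
river: ρ → (-17,60,18)
river: ρ → (18,48,-35)
river: ρ → (-35,22,31)
closes: descent 0, river 12
min |a| on river = 7

7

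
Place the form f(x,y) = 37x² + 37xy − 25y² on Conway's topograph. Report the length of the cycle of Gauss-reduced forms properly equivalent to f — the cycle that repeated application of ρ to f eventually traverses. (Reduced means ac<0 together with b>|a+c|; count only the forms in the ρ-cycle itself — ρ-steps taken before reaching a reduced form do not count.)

D = 5069, ⌊√D⌋ = 71
river: ρ → (-25,63,11)
river: ρ → (11,69,-7)
river: ρ → (-7,71,1)
river: ρ → (1,71,-7)
river: ρ → (-7,69,11)
river: ρ → (11,63,-25)
river: ρ → (-25,37,37)
river: ρ → (37,37,-25)
ρ-cycle length = 8 (tail of 0 descent steps not counted)

8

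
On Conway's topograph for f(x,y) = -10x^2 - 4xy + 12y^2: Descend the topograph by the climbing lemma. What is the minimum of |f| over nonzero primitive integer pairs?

descent: ρ → (12,4,-10)  [lands on river]
river: ρ → (-10,16,6)
river: ρ → (6,20,-4)
river: ρ → (-4,20,6)
river: ρ → (6,16,-10)
river: ρ → (-10,4,12)
river: ρ → (12,20,-2)
river: ρ → (-2,20,12)
closes: descent 1, river 8
min |a| on river = 2

2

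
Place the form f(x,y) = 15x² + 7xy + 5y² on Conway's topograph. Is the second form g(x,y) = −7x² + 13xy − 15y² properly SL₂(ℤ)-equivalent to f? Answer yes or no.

D₁ = -251, D₂ = -251
f: flip: (15,7,5)→(5,-7,15)
f: translate: b→3 (≡-7 mod 10), so (5,-7,15)→(5,3,13)
f: reduced (well bottom): (5,3,13) with a≤c, −a<b≤a
g is negative-definite; reduce −g:
−g: translate: b→1 (≡-13 mod 14), so (7,-13,15)→(7,1,9)
−g: reduced (well bottom): (7,1,9) with a≤c, −a<b≤a
flip sign back: reduced form of g is (-7,-1,-9)
reduced forms (5, 3, 13) vs (-7, -1, -9) ⇒ inequivalent

no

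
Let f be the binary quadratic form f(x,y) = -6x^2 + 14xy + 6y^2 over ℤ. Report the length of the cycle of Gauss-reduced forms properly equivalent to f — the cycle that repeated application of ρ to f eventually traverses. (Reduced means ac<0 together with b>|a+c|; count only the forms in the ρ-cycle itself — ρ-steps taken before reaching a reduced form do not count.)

D = 340, ⌊√D⌋ = 18
river: ρ → (6,10,-10)
river: ρ → (-10,10,6)
river: ρ → (6,14,-6)
river: ρ → (-6,10,10)
river: ρ → (10,10,-6)
river: ρ → (-6,14,6)
ρ-cycle length = 6 (tail of 0 descent steps not counted)

6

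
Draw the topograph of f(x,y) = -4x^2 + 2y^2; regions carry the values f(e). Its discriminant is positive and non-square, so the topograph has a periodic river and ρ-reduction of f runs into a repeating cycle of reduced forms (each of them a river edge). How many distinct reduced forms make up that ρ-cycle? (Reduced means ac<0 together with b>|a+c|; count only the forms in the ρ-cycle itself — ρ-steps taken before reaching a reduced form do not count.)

D = 32, ⌊√D⌋ = 5
descent: ρ → (2,4,-2)  [lands on river]
river: ρ → (-2,4,2)
ρ-cycle length = 2 (tail of 1 descent step not counted)

2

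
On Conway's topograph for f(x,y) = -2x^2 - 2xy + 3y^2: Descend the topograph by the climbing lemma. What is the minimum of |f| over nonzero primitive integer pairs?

descent: ρ → (3,2,-2)  [lands on river]
river: ρ → (-2,2,3)
river: ρ → (3,4,-1)
river: ρ → (-1,4,3)
closes: descent 1, river 4
min |a| on river = 1

1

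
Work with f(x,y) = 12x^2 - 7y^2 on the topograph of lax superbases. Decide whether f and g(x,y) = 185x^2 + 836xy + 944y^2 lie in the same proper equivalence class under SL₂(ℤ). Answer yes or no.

D₁ = 336, D₂ = 336
river cycle of f (length 4): (-7, 14, 5), (5, 16, -4), (-4, 16, 5), (5, 14, -7)
river cycle of g (length 4): (-7, 14, 5), (5, 16, -4), (-4, 16, 5), (5, 14, -7)
cycles coincide ⇒ equivalent

yes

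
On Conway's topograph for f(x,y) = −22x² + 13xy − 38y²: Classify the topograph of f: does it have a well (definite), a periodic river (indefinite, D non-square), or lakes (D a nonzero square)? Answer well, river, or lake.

D = b²−4ac = 13² − 4·(-22)·(-38) = -3175
D < 0 ⇒ definite ⇒ every region one sign ⇒ single well

well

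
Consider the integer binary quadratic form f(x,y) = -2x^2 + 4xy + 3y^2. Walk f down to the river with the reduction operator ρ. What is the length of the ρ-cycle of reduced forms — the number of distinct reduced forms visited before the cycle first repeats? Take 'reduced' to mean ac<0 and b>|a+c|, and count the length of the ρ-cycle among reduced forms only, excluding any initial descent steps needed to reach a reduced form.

D = 40, ⌊√D⌋ = 6
river: ρ → (3,2,-3)
river: ρ → (-3,4,2)
river: ρ → (2,4,-3)
river: ρ → (-3,2,3)
river: ρ → (3,4,-2)
river: ρ → (-2,4,3)
ρ-cycle length = 6 (tail of 0 descent steps not counted)

6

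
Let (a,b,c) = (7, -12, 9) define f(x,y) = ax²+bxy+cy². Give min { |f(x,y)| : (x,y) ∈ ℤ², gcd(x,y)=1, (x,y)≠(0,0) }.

translate: b→2 (≡-12 mod 14), so (7,-12,9)→(7,2,4)
flip: (7,2,4)→(4,-2,7)
reduced (well bottom): (4,-2,7) with a≤c, −a<b≤a
well minimum = a = 4

4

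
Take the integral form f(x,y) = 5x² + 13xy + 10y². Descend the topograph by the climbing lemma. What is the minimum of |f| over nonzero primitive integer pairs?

translate: b→3 (≡13 mod 10), so (5,13,10)→(5,3,2)
flip: (5,3,2)→(2,-3,5)
translate: b→1 (≡-3 mod 4), so (2,-3,5)→(2,1,4)
reduced (well bottom): (2,1,4) with a≤c, −a<b≤a
well minimum = a = 2

2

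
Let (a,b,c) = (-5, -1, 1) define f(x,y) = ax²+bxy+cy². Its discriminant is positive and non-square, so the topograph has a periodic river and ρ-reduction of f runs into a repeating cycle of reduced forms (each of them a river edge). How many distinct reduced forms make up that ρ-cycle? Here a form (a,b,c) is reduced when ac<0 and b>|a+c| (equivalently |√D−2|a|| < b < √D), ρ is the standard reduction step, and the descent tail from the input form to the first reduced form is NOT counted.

D = 21, ⌊√D⌋ = 4
descent: ρ → (1,3,-3)  [lands on river]
river: ρ → (-3,3,1)
ρ-cycle length = 2 (tail of 1 descent step not counted)

2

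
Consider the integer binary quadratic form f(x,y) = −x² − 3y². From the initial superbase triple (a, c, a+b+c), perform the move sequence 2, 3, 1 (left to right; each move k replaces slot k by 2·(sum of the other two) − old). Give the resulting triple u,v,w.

start (-1,-3,-4) = (f(1,0),f(0,1),f(1,1))
replace slot 2: 2·((-1)+(-4)) − (-3) = -7 → (-1,-7,-4)
replace slot 3: 2·((-1)+(-7)) − (-4) = -12 → (-1,-7,-12)
replace slot 1: 2·((-7)+(-12)) − (-1) = -37 → (-37,-7,-12)

-37,-7,-12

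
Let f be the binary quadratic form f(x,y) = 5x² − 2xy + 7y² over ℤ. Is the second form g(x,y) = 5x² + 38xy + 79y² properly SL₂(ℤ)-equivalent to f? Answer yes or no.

D₁ = -136, D₂ = -136
f: reduced (well bottom): (5,-2,7) with a≤c, −a<b≤a
g: translate: b→-2 (≡38 mod 10), so (5,38,79)→(5,-2,7)
g: reduced (well bottom): (5,-2,7) with a≤c, −a<b≤a
reduced forms (5, -2, 7) vs (5, -2, 7) ⇒ equivalent

yes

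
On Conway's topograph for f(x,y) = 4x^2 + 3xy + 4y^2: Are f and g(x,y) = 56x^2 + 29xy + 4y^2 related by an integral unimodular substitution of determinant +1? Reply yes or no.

D₁ = -55, D₂ = -55
f: reduced (well bottom): (4,3,4) with a≤c, −a<b≤a
g: flip: (56,29,4)→(4,-29,56)
g: translate: b→3 (≡-29 mod 8), so (4,-29,56)→(4,3,4)
g: reduced (well bottom): (4,3,4) with a≤c, −a<b≤a
reduced forms (4, 3, 4) vs (4, 3, 4) ⇒ equivalent

yes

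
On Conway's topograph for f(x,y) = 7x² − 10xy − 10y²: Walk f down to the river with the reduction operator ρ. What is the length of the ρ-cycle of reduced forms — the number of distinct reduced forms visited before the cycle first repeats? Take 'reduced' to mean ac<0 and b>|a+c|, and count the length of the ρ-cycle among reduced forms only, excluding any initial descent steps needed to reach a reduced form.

D = 380, ⌊√D⌋ = 19
descent: ρ → (-10,10,7)  [lands on river]
river: ρ → (7,18,-2)
river: ρ → (-2,18,7)
river: ρ → (7,10,-10)
ρ-cycle length = 4 (tail of 1 descent step not counted)

4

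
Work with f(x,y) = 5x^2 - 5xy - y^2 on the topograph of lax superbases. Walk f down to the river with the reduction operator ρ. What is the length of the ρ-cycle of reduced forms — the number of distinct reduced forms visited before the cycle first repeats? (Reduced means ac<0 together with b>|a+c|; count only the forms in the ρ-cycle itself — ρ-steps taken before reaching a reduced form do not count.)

D = 45, ⌊√D⌋ = 6
descent: ρ → (-1,5,5)  [lands on river]
river: ρ → (5,5,-1)
ρ-cycle length = 2 (tail of 1 descent step not counted)

2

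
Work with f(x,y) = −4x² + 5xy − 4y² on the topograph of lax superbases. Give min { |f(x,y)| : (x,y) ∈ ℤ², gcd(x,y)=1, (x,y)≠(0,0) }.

translate: b→3 (≡-5 mod 8), so (4,-5,4)→(4,3,3)
flip: (4,3,3)→(3,-3,4)
translate: b→3 (≡-3 mod 6), so (3,-3,4)→(3,3,4)
reduced (well bottom): (3,3,4) with a≤c, −a<b≤a
well minimum |f| = |-3| = 3 (negative-definite)

3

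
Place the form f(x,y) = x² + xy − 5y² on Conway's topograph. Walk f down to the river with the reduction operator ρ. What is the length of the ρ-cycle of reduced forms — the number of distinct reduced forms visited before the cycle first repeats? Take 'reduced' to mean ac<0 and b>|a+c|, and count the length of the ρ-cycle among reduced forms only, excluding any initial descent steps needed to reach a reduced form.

D = 21, ⌊√D⌋ = 4
descent: ρ → (-5,-1,1)
descent: ρ → (1,3,-3)  [lands on river]
river: ρ → (-3,3,1)
ρ-cycle length = 2 (tail of 2 descent steps not counted)

2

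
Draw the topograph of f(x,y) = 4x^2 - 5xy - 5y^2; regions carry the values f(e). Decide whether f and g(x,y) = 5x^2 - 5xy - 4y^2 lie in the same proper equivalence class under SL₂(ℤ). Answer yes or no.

D₁ = 105, D₂ = 105
river cycle of f (length 6): (-5, 5, 4), (4, 3, -6), (-6, 9, 1), (1, 9, -6), (-6, 3, 4), (4, 5, -5)
river cycle of g (length 6): (-4, 5, 5), (5, 5, -4), (-4, 3, 6), (6, 9, -1), (-1, 9, 6), (6, 3, -4)
cycles differ ⇒ inequivalent

no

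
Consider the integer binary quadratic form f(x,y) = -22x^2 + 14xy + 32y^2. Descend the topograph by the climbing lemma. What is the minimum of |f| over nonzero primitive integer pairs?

river: ρ → (32,50,-4)
river: ρ → (-4,54,6)
river: ρ → (6,54,-4)
river: ρ → (-4,50,32)
river: ρ → (32,14,-22)
river: ρ → (-22,30,24)
river: ρ → (24,18,-28)
river: ρ → (-28,38,14)
river: ρ → (14,46,-16)
river: ρ → (-16,50,8)
river: ρ → (8,46,-28)
river: ρ → (-28,10,26)
river: ρ → (26,42,-12)
river: ρ → (-12,54,2)
river: ρ → (2,54,-12)
river: ρ → (-12,42,26)
river: ρ → (26,10,-28)
river: ρ → (-28,46,8)
river: ρ → (8,50,-16)
river: ρ → (-16,46,14)
river: ρ → (14,38,-28)
river: ρ → (-28,18,24)
river: ρ → (24,30,-22)
river: ρ → (-22,14,32)
closes: descent 0, river 24
min |a| on river = 2

2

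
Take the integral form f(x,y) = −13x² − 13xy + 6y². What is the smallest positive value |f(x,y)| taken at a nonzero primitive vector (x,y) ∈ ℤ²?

descent: ρ → (6,13,-13)  [lands on river]
river: ρ → (-13,13,6)
river: ρ → (6,11,-15)
river: ρ → (-15,19,2)
river: ρ → (2,21,-5)
river: ρ → (-5,19,6)
river: ρ → (6,17,-8)
river: ρ → (-8,15,8)
river: ρ → (8,17,-6)
river: ρ → (-6,19,5)
river: ρ → (5,21,-2)
river: ρ → (-2,19,15)
river: ρ → (15,11,-6)
river: ρ → (-6,13,13)
river: ρ → (13,13,-6)
river: ρ → (-6,11,15)
river: ρ → (15,19,-2)
river: ρ → (-2,21,5)
river: ρ → (5,19,-6)
river: ρ → (-6,17,8)
river: ρ → (8,15,-8)
river: ρ → (-8,17,6)
river: ρ → (6,19,-5)
river: ρ → (-5,21,2)
river: ρ → (2,19,-15)
river: ρ → (-15,11,6)
closes: descent 1, river 26
min |a| on river = 2

2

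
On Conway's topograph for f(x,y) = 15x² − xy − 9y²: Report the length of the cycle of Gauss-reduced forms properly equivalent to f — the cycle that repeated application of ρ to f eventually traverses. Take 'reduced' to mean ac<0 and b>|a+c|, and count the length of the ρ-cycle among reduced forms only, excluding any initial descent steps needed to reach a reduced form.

D = 541, ⌊√D⌋ = 23
descent: ρ → (-9,19,5)  [lands on river]
river: ρ → (5,21,-5)
river: ρ → (-5,19,9)
river: ρ → (9,17,-7)
river: ρ → (-7,11,15)
river: ρ → (15,19,-3)
river: ρ → (-3,23,1)
river: ρ → (1,23,-3)
river: ρ → (-3,19,15)
river: ρ → (15,11,-7)
river: ρ → (-7,17,9)
river: ρ → (9,19,-5)
river: ρ → (-5,21,5)
river: ρ → (5,19,-9)
river: ρ → (-9,17,7)
river: ρ → (7,11,-15)
river: ρ → (-15,19,3)
river: ρ → (3,23,-1)
river: ρ → (-1,23,3)
river: ρ → (3,19,-15)
river: ρ → (-15,11,7)
river: ρ → (7,17,-9)
ρ-cycle length = 22 (tail of 1 descent step not counted)

22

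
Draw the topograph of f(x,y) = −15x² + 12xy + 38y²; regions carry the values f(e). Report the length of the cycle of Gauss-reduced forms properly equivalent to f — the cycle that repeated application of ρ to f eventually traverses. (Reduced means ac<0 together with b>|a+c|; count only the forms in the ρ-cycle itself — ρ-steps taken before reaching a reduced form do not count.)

D = 2424, ⌊√D⌋ = 49
descent: ρ → (38,-12,-15)
descent: ρ → (-15,42,11)  [lands on river]
river: ρ → (11,46,-7)
river: ρ → (-7,38,35)
river: ρ → (35,32,-10)
river: ρ → (-10,48,3)
river: ρ → (3,48,-10)
river: ρ → (-10,32,35)
river: ρ → (35,38,-7)
river: ρ → (-7,46,11)
river: ρ → (11,42,-15)
river: ρ → (-15,48,2)
river: ρ → (2,48,-15)
ρ-cycle length = 12 (tail of 2 descent steps not counted)

12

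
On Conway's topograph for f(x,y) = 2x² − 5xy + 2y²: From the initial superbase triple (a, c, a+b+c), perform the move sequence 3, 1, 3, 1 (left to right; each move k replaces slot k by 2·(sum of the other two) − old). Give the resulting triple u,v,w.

start (2,2,-1) = (f(1,0),f(0,1),f(1,1))
replace slot 3: 2·(2+2) − (-1) = 9 → (2,2,9)
replace slot 1: 2·(2+9) − 2 = 20 → (20,2,9)
replace slot 3: 2·(20+2) − 9 = 35 → (20,2,35)
replace slot 1: 2·(2+35) − 20 = 54 → (54,2,35)

54,2,35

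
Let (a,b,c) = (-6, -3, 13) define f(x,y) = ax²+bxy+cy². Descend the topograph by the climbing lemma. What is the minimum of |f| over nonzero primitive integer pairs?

descent: ρ → (13,3,-6)
descent: ρ → (-6,9,10)  [lands on river]
river: ρ → (10,11,-5)
river: ρ → (-5,9,12)
river: ρ → (12,15,-2)
river: ρ → (-2,17,4)
river: ρ → (4,15,-6)
closes: descent 2, river 6
min |a| on river = 2

2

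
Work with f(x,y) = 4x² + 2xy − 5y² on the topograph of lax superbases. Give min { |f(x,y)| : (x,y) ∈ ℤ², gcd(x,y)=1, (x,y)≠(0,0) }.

river: ρ → (-5,8,1)
river: ρ → (1,8,-5)
river: ρ → (-5,2,4)
river: ρ → (4,6,-3)
river: ρ → (-3,6,4)
river: ρ → (4,2,-5)
closes: descent 0, river 6
min |a| on river = 1

1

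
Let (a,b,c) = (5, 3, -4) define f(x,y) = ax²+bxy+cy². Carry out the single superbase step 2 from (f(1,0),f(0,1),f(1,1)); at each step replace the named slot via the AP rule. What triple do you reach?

start (5,-4,4) = (f(1,0),f(0,1),f(1,1))
replace slot 2: 2·(5+4) − (-4) = 22 → (5,22,4)

5,22,4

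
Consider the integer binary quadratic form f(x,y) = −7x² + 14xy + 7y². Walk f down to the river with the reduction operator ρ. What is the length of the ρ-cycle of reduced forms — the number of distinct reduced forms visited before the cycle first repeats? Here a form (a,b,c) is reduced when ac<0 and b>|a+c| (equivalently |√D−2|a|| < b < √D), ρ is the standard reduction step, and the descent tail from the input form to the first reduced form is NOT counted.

D = 392, ⌊√D⌋ = 19
river: ρ → (7,14,-7)
river: ρ → (-7,14,7)
ρ-cycle length = 2 (tail of 0 descent steps not counted)

2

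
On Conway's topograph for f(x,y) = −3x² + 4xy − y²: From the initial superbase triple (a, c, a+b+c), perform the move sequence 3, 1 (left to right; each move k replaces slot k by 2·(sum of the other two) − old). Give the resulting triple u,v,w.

start (-3,-1,0) = (f(1,0),f(0,1),f(1,1))
replace slot 3: 2·((-3)+(-1)) − 0 = -8 → (-3,-1,-8)
replace slot 1: 2·((-1)+(-8)) − (-3) = -15 → (-15,-1,-8)

-15,-1,-8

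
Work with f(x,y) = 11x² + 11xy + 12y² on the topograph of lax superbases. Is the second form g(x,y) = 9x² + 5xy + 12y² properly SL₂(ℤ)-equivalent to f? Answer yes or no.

D₁ = -407, D₂ = -407
f: reduced (well bottom): (11,11,12) with a≤c, −a<b≤a
g: reduced (well bottom): (9,5,12) with a≤c, −a<b≤a
reduced forms (11, 11, 12) vs (9, 5, 12) ⇒ inequivalent

no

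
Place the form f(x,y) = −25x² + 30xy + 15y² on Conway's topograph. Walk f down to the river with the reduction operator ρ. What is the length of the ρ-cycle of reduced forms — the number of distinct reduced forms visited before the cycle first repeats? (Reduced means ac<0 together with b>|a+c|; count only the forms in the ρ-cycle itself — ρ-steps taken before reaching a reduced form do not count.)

D = 2400, ⌊√D⌋ = 48
river: ρ → (15,30,-25)
river: ρ → (-25,20,20)
river: ρ → (20,20,-25)
river: ρ → (-25,30,15)
ρ-cycle length = 4 (tail of 0 descent steps not counted)

4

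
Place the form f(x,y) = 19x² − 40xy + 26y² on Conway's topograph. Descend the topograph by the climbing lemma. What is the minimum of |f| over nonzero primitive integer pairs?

translate: b→-2 (≡-40 mod 38), so (19,-40,26)→(19,-2,5)
flip: (19,-2,5)→(5,2,19)
reduced (well bottom): (5,2,19) with a≤c, −a<b≤a
well minimum = a = 5

5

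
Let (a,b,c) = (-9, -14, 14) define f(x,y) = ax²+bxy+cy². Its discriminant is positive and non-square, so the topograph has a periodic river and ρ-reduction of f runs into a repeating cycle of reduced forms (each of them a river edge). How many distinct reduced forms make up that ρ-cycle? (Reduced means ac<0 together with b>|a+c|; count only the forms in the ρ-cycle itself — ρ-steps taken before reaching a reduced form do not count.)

D = 700, ⌊√D⌋ = 26
descent: ρ → (14,14,-9)  [lands on river]
river: ρ → (-9,22,6)
river: ρ → (6,26,-1)
river: ρ → (-1,26,6)
river: ρ → (6,22,-9)
river: ρ → (-9,14,14)
ρ-cycle length = 6 (tail of 1 descent step not counted)

6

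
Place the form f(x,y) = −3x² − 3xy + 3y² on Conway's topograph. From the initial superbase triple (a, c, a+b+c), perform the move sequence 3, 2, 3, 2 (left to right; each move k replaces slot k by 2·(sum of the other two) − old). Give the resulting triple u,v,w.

start (-3,3,-3) = (f(1,0),f(0,1),f(1,1))
replace slot 3: 2·((-3)+3) − (-3) = 3 → (-3,3,3)
replace slot 2: 2·((-3)+3) − 3 = -3 → (-3,-3,3)
replace slot 3: 2·((-3)+(-3)) − 3 = -15 → (-3,-3,-15)
replace slot 2: 2·((-3)+(-15)) − (-3) = -33 → (-3,-33,-15)

-3,-33,-15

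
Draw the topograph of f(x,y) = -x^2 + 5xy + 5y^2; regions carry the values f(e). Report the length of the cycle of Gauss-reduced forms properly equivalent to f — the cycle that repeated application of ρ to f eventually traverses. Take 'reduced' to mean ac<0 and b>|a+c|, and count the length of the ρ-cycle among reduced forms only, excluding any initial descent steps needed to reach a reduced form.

D = 45, ⌊√D⌋ = 6
river: ρ → (5,5,-1)
river: ρ → (-1,5,5)
ρ-cycle length = 2 (tail of 0 descent steps not counted)

2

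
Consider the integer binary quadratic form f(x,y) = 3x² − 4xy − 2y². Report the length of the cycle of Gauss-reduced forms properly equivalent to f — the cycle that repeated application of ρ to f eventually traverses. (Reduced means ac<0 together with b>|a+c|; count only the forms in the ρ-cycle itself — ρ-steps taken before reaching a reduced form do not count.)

D = 40, ⌊√D⌋ = 6
descent: ρ → (-2,4,3)  [lands on river]
river: ρ → (3,2,-3)
river: ρ → (-3,4,2)
river: ρ → (2,4,-3)
river: ρ → (-3,2,3)
river: ρ → (3,4,-2)
ρ-cycle length = 6 (tail of 1 descent step not counted)

6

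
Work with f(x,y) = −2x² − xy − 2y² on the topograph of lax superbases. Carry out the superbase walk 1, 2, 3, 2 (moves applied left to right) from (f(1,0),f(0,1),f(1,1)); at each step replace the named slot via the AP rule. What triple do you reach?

start (-2,-2,-5) = (f(1,0),f(0,1),f(1,1))
replace slot 1: 2·((-2)+(-5)) − (-2) = -12 → (-12,-2,-5)
replace slot 2: 2·((-12)+(-5)) − (-2) = -32 → (-12,-32,-5)
replace slot 3: 2·((-12)+(-32)) − (-5) = -83 → (-12,-32,-83)
replace slot 2: 2·((-12)+(-83)) − (-32) = -158 → (-12,-158,-83)

-12,-158,-83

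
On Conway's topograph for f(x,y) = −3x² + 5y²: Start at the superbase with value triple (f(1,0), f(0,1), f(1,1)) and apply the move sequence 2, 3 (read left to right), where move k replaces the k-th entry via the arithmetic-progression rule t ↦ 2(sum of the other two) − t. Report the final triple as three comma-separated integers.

start (-3,5,2) = (f(1,0),f(0,1),f(1,1))
replace slot 2: 2·((-3)+2) − 5 = -7 → (-3,-7,2)
replace slot 3: 2·((-3)+(-7)) − 2 = -22 → (-3,-7,-22)

-3,-7,-22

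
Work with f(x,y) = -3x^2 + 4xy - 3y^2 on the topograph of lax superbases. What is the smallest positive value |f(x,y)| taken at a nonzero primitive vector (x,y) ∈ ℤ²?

translate: b→2 (≡-4 mod 6), so (3,-4,3)→(3,2,2)
flip: (3,2,2)→(2,-2,3)
translate: b→2 (≡-2 mod 4), so (2,-2,3)→(2,2,3)
reduced (well bottom): (2,2,3) with a≤c, −a<b≤a
well minimum |f| = |-2| = 2 (negative-definite)

2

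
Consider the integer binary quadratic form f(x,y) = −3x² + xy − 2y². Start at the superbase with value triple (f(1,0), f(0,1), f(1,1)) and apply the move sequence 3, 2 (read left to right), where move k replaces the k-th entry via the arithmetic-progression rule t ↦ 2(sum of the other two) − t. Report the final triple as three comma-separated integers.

start (-3,-2,-4) = (f(1,0),f(0,1),f(1,1))
replace slot 3: 2·((-3)+(-2)) − (-4) = -6 → (-3,-2,-6)
replace slot 2: 2·((-3)+(-6)) − (-2) = -16 → (-3,-16,-6)

-3,-16,-6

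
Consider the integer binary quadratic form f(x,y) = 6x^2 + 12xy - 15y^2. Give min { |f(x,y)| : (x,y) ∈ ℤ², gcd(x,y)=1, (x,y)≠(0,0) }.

river: ρ → (-15,18,3)
river: ρ → (3,18,-15)
river: ρ → (-15,12,6)
river: ρ → (6,12,-15)
closes: descent 0, river 4
min |a| on river = 3

3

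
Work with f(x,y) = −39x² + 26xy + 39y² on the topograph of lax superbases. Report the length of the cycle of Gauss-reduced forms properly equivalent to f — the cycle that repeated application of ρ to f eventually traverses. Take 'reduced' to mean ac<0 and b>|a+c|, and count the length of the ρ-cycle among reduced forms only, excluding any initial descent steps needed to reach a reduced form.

D = 6760, ⌊√D⌋ = 82
river: ρ → (39,52,-26)
river: ρ → (-26,52,39)
river: ρ → (39,26,-39)
river: ρ → (-39,52,26)
river: ρ → (26,52,-39)
river: ρ → (-39,26,39)
ρ-cycle length = 6 (tail of 0 descent steps not counted)

6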